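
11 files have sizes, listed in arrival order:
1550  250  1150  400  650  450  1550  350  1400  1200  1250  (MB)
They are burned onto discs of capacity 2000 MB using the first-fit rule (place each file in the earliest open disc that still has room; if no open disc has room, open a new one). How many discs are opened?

7

  1550 → disc 1 (new)  [load 1550/2000]
  250 → disc 1  [load 1800/2000]
  1150 → disc 2 (new)  [load 1150/2000]
  400 → disc 2  [load 1550/2000]
  650 → disc 3 (new)  [load 650/2000]
  450 → disc 2  [load 2000/2000]
  1550 → disc 4 (new)  [load 1550/2000]
  350 → disc 3  [load 1000/2000]
  1400 → disc 5 (new)  [load 1400/2000]
  1200 → disc 6 (new)  [load 1200/2000]
  1250 → disc 7 (new)  [load 1250/2000]
7 discs opened.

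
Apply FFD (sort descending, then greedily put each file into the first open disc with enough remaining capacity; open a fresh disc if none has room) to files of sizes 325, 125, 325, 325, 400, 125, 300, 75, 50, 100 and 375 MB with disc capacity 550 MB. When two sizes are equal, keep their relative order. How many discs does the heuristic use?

6

Sorted descending: 400, 375, 325, 325, 325, 300, 125, 125, 100, 75, 50.
  400 → disc 1 (new)  [load 400/550]
  375 → disc 2 (new)  [load 375/550]
  325 → disc 3 (new)  [load 325/550]
  325 → disc 4 (new)  [load 325/550]
  325 → disc 5 (new)  [load 325/550]
  300 → disc 6 (new)  [load 300/550]
  125 → disc 1  [load 525/550]
  125 → disc 2  [load 500/550]
  100 → disc 3  [load 425/550]
  75 → disc 3  [load 500/550]
  50 → disc 2  [load 550/550]
6 discs opened.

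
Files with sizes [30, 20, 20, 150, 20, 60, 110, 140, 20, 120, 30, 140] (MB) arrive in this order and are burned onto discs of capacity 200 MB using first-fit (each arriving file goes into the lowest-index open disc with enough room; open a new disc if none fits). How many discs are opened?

  30 → disc 1 (new)  [load 30/200]
  20 → disc 1  [load 50/200]
  20 → disc 1  [load 70/200]
  150 → disc 2 (new)  [load 150/200]
  20 → disc 1  [load 90/200]
  60 → disc 1  [load 150/200]
  110 → disc 3 (new)  [load 110/200]
  140 → disc 4 (new)  [load 140/200]
  20 → disc 1  [load 170/200]
  120 → disc 5 (new)  [load 120/200]
  30 → disc 1  [load 200/200]
  140 → disc 6 (new)  [load 140/200]
6 discs opened.

6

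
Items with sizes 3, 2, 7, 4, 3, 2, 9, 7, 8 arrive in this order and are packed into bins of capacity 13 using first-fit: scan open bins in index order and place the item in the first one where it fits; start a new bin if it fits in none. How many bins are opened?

  3 → bin 1 (new)  [load 3/13]
  2 → bin 1  [load 5/13]
  7 → bin 1  [load 12/13]
  4 → bin 2 (new)  [load 4/13]
  3 → bin 2  [load 7/13]
  2 → bin 2  [load 9/13]
  9 → bin 3 (new)  [load 9/13]
  7 → bin 4 (new)  [load 7/13]
  8 → bin 5 (new)  [load 8/13]
5 bins opened.

5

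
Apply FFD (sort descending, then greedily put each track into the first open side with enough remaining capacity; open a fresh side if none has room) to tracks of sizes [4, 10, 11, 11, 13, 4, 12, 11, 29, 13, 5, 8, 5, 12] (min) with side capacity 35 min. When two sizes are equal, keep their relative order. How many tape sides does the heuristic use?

Sorted descending: 29, 13, 13, 12, 12, 11, 11, 11, 10, 8, 5, 5, 4, 4.
  29 → side 1 (new)  [load 29/35]
  13 → side 2 (new)  [load 13/35]
  13 → side 2  [load 26/35]
  12 → side 3 (new)  [load 12/35]
  12 → side 3  [load 24/35]
  11 → side 3  [load 35/35]
  11 → side 4 (new)  [load 11/35]
  11 → side 4  [load 22/35]
  10 → side 4  [load 32/35]
  8 → side 2  [load 34/35]
  5 → side 1  [load 34/35]
  5 → side 5 (new)  [load 5/35]
  4 → side 5  [load 9/35]
  4 → side 5  [load 13/35]
5 tape sides opened.

5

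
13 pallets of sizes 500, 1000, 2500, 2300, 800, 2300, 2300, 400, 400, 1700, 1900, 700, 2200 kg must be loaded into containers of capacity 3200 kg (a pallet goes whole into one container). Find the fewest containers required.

7

Total = 2500 + 2300 + 2300 + 2300 + 2200 + 1900 + 1700 + 1000 + 800 + 700 + 500 + 400 + 400 = 19000 kg.
Lower bound: ⌈19000/3200⌉ = 6 containers.
Also, 7 pallets each exceed 1600 kg, and no two of those can share a container, so at least 7 containers are needed.
A packing using 7 containers:
  container 1: 2500 + 700 = 3200
  container 2: 2300 + 800 = 3100
  container 3: 2300 + 500 + 400 = 3200
  container 4: 2300 + 400 = 2700
  container 5: 2200 + 1000 = 3200
  container 6: 1900 = 1900
  container 7: 1700 = 1700
This matches the lower bound, so 7 is optimal.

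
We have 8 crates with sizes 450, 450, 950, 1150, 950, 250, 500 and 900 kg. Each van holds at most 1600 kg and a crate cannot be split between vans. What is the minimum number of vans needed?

4

Total = 1150 + 950 + 950 + 900 + 500 + 450 + 450 + 250 = 5600 kg.
Lower bound: ⌈5600/1600⌉ = 4 vans.
A packing using 4 vans:
  van 1: 1150 + 450 = 1600
  van 2: 950 + 500 = 1450
  van 3: 950 + 450 = 1400
  van 4: 900 + 250 = 1150
This matches the lower bound, so 4 is optimal.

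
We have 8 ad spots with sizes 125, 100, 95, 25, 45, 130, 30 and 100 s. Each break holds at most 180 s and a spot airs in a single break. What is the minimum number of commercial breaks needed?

Total = 130 + 125 + 100 + 100 + 95 + 45 + 30 + 25 = 650 s.
Lower bound: ⌈650/180⌉ = 4 commercial breaks.
Also, 5 ad spots each exceed 90 s, and no two of those can share a break, so at least 5 commercial breaks are needed.
A packing using 5 commercial breaks:
  break 1: 130 + 45 = 175
  break 2: 125 + 30 + 25 = 180
  break 3: 100 = 100
  break 4: 100 = 100
  break 5: 95 = 95
This matches the lower bound, so 5 is optimal.

5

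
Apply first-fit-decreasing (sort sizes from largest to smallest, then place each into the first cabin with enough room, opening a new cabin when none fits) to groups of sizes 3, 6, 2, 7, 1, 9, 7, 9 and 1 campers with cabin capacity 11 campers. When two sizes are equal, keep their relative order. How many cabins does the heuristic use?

5

Sorted descending: 9, 9, 7, 7, 6, 3, 2, 1, 1.
  9 → cabin 1 (new)  [load 9/11]
  9 → cabin 2 (new)  [load 9/11]
  7 → cabin 3 (new)  [load 7/11]
  7 → cabin 4 (new)  [load 7/11]
  6 → cabin 5 (new)  [load 6/11]
  3 → cabin 3  [load 10/11]
  2 → cabin 1  [load 11/11]
  1 → cabin 2  [load 10/11]
  1 → cabin 2  [load 11/11]
5 cabins opened.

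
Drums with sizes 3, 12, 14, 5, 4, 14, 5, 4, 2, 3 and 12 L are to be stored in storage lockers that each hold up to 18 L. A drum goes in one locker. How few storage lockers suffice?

Total = 14 + 14 + 12 + 12 + 5 + 5 + 4 + 4 + 3 + 3 + 2 = 78 L.
Lower bound: ⌈78/18⌉ = 5 storage lockers.
A packing using 5 storage lockers:
  locker 1: 14 + 4 = 18
  locker 2: 14 + 4 = 18
  locker 3: 12 + 5 = 17
  locker 4: 12 + 5 = 17
  locker 5: 3 + 3 + 2 = 8
This matches the lower bound, so 5 is optimal.

5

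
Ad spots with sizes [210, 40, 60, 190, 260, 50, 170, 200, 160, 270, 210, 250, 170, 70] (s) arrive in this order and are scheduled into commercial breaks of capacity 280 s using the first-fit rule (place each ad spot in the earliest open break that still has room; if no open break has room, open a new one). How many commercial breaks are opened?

10

  210 → break 1 (new)  [load 210/280]
  40 → break 1  [load 250/280]
  60 → break 2 (new)  [load 60/280]
  190 → break 2  [load 250/280]
  260 → break 3 (new)  [load 260/280]
  50 → break 4 (new)  [load 50/280]
  170 → break 4  [load 220/280]
  200 → break 5 (new)  [load 200/280]
  160 → break 6 (new)  [load 160/280]
  270 → break 7 (new)  [load 270/280]
  210 → break 8 (new)  [load 210/280]
  250 → break 9 (new)  [load 250/280]
  170 → break 10 (new)  [load 170/280]
  70 → break 5  [load 270/280]
10 commercial breaks opened.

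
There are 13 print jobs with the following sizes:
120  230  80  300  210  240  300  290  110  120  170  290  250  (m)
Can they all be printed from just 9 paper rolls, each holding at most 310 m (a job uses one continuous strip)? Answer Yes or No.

Total = 2710 m; ⌈2710/310⌉ = 9.
The bound of 9 does not rule out 9, but exhaustive search shows no assignment into 9 paper rolls of capacity 310 m exists — the minimum is 10.

No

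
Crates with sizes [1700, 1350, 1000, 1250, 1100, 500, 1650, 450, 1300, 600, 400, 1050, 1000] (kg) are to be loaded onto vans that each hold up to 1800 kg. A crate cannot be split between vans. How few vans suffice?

Total = 1700 + 1650 + 1350 + 1300 + 1250 + 1100 + 1050 + 1000 + 1000 + 600 + 500 + 450 + 400 = 13350 kg.
Lower bound: ⌈13350/1800⌉ = 8 vans.
Also, 9 crates each exceed 900 kg, and no two of those can share a van, so at least 9 vans are needed.
A packing using 9 vans:
  van 1: 1700 = 1700
  van 2: 1650 = 1650
  van 3: 1350 + 450 = 1800
  van 4: 1300 + 500 = 1800
  van 5: 1250 + 400 = 1650
  van 6: 1100 + 600 = 1700
  van 7: 1050 = 1050
  van 8: 1000 = 1000
  van 9: 1000 = 1000
This matches the lower bound, so 9 is optimal.

9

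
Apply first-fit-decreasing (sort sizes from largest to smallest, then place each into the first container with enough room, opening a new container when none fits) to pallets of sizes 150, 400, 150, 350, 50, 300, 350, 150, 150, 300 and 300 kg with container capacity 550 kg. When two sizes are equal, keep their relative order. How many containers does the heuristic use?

Sorted descending: 400, 350, 350, 300, 300, 300, 150, 150, 150, 150, 50.
  400 → container 1 (new)  [load 400/550]
  350 → container 2 (new)  [load 350/550]
  350 → container 3 (new)  [load 350/550]
  300 → container 4 (new)  [load 300/550]
  300 → container 5 (new)  [load 300/550]
  300 → container 6 (new)  [load 300/550]
  150 → container 1  [load 550/550]
  150 → container 2  [load 500/550]
  150 → container 3  [load 500/550]
  150 → container 4  [load 450/550]
  50 → container 2  [load 550/550]
6 containers opened.

6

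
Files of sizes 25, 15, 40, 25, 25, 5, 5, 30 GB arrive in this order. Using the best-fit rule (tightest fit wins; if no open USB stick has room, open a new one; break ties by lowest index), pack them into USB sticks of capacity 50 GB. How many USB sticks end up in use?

4

  25 → USB stick 1 (new)  [load 25/50]
  15 → USB stick 1  [load 40/50]
  40 → USB stick 2 (new)  [load 40/50]
  25 → USB stick 3 (new)  [load 25/50]
  25 → USB stick 3  [load 50/50]
  5 → USB stick 1  [load 45/50]
  5 → USB stick 1  [load 50/50]
  30 → USB stick 4 (new)  [load 30/50]
4 USB sticks opened.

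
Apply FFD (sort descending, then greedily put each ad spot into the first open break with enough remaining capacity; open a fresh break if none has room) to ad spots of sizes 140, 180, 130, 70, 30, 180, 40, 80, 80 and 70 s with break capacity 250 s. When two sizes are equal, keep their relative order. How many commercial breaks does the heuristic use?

4

Sorted descending: 180, 180, 140, 130, 80, 80, 70, 70, 40, 30.
  180 → break 1 (new)  [load 180/250]
  180 → break 2 (new)  [load 180/250]
  140 → break 3 (new)  [load 140/250]
  130 → break 4 (new)  [load 130/250]
  80 → break 3  [load 220/250]
  80 → break 4  [load 210/250]
  70 → break 1  [load 250/250]
  70 → break 2  [load 250/250]
  40 → break 4  [load 250/250]
  30 → break 3  [load 250/250]
4 commercial breaks opened.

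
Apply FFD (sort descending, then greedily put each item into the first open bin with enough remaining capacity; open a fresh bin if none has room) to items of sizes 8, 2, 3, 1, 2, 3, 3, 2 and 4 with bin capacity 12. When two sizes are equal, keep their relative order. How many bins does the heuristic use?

Sorted descending: 8, 4, 3, 3, 3, 2, 2, 2, 1.
  8 → bin 1 (new)  [load 8/12]
  4 → bin 1  [load 12/12]
  3 → bin 2 (new)  [load 3/12]
  3 → bin 2  [load 6/12]
  3 → bin 2  [load 9/12]
  2 → bin 2  [load 11/12]
  2 → bin 3 (new)  [load 2/12]
  2 → bin 3  [load 4/12]
  1 → bin 2  [load 12/12]
3 bins opened.

3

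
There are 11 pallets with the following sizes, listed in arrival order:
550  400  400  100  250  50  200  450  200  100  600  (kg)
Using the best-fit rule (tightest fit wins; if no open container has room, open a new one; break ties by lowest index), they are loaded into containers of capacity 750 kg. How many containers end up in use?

5

  550 → container 1 (new)  [load 550/750]
  400 → container 2 (new)  [load 400/750]
  400 → container 3 (new)  [load 400/750]
  100 → container 1  [load 650/750]
  250 → container 2  [load 650/750]
  50 → container 1  [load 700/750]
  200 → container 3  [load 600/750]
  450 → container 4 (new)  [load 450/750]
  200 → container 4  [load 650/750]
  100 → container 2  [load 750/750]
  600 → container 5 (new)  [load 600/750]
5 containers opened.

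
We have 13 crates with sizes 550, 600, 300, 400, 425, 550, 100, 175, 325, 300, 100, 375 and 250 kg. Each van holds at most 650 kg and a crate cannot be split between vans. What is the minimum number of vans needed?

Total = 600 + 550 + 550 + 425 + 400 + 375 + 325 + 300 + 300 + 250 + 175 + 100 + 100 = 4450 kg.
Lower bound: ⌈4450/650⌉ = 7 vans.
A packing using 8 vans:
  van 1: 600 = 600
  van 2: 550 + 100 = 650
  van 3: 550 + 100 = 650
  van 4: 425 + 175 = 600
  van 5: 400 + 250 = 650
  van 6: 375 = 375
  van 7: 325 + 300 = 625
  van 8: 300 = 300
No arrangement into 7 vans stays within capacity, so 8 is optimal.

8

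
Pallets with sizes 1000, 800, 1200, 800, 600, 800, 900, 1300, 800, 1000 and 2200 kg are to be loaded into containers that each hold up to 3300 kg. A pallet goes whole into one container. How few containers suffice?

Total = 2200 + 1300 + 1200 + 1000 + 1000 + 900 + 800 + 800 + 800 + 800 + 600 = 11400 kg.
Lower bound: ⌈11400/3300⌉ = 4 containers.
A packing using 4 containers:
  container 1: 2200 + 1000 = 3200
  container 2: 1300 + 1200 + 800 = 3300
  container 3: 1000 + 900 + 800 + 600 = 3300
  container 4: 800 + 800 = 1600
This matches the lower bound, so 4 is optimal.

4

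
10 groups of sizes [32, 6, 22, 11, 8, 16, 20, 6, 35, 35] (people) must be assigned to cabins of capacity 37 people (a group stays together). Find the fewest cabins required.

Total = 35 + 35 + 32 + 22 + 20 + 16 + 11 + 8 + 6 + 6 = 191 people.
Lower bound: ⌈191/37⌉ = 6 cabins.
A packing using 6 cabins:
  cabin 1: 35 = 35
  cabin 2: 35 = 35
  cabin 3: 32 = 32
  cabin 4: 22 + 11 = 33
  cabin 5: 20 + 16 = 36
  cabin 6: 8 + 6 + 6 = 20
This matches the lower bound, so 6 is optimal.

6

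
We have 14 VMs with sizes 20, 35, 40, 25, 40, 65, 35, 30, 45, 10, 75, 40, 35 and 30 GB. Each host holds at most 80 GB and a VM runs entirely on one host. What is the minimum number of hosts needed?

7

Total = 75 + 65 + 45 + 40 + 40 + 40 + 35 + 35 + 35 + 30 + 30 + 25 + 20 + 10 = 525 GB.
Lower bound: ⌈525/80⌉ = 7 hosts.
A packing using 7 hosts:
  host 1: 75 = 75
  host 2: 65 + 10 = 75
  host 3: 45 + 35 = 80
  host 4: 40 + 40 = 80
  host 5: 40 + 35 = 75
  host 6: 35 + 30 = 65
  host 7: 30 + 25 + 20 = 75
This matches the lower bound, so 7 is optimal.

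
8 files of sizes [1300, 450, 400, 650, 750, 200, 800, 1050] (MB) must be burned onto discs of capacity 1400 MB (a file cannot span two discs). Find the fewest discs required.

5

Total = 1300 + 1050 + 800 + 750 + 650 + 450 + 400 + 200 = 5600 MB.
Lower bound: ⌈5600/1400⌉ = 4 discs.
A packing using 5 discs:
  disc 1: 1300 = 1300
  disc 2: 1050 + 200 = 1250
  disc 3: 800 + 450 = 1250
  disc 4: 750 + 650 = 1400
  disc 5: 400 = 400
No arrangement into 4 discs stays within capacity, so 5 is optimal.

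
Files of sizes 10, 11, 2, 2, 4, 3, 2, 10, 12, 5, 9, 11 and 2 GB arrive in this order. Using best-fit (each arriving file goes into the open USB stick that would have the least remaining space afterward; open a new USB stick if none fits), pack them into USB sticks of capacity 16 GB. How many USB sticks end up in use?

6

  10 → USB stick 1 (new)  [load 10/16]
  11 → USB stick 2 (new)  [load 11/16]
  2 → USB stick 2  [load 13/16]
  2 → USB stick 2  [load 15/16]
  4 → USB stick 1  [load 14/16]
  3 → USB stick 3 (new)  [load 3/16]
  2 → USB stick 1  [load 16/16]
  10 → USB stick 3  [load 13/16]
  12 → USB stick 4 (new)  [load 12/16]
  5 → USB stick 5 (new)  [load 5/16]
  9 → USB stick 5  [load 14/16]
  11 → USB stick 6 (new)  [load 11/16]
  2 → USB stick 5  [load 16/16]
6 USB sticks opened.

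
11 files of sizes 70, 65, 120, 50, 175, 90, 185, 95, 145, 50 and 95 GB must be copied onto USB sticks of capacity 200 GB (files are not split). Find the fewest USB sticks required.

7

Total = 185 + 175 + 145 + 120 + 95 + 95 + 90 + 70 + 65 + 50 + 50 = 1140 GB.
Lower bound: ⌈1140/200⌉ = 6 USB sticks.
A packing using 7 USB sticks:
  USB stick 1: 185 = 185
  USB stick 2: 175 = 175
  USB stick 3: 145 + 50 = 195
  USB stick 4: 120 + 70 = 190
  USB stick 5: 95 + 95 = 190
  USB stick 6: 90 + 65 = 155
  USB stick 7: 50 = 50
No arrangement into 6 USB sticks stays within capacity, so 7 is optimal.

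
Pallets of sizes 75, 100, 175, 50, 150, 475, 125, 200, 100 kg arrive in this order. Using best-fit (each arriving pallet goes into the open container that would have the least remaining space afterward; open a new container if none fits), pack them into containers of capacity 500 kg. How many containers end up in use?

3

  75 → container 1 (new)  [load 75/500]
  100 → container 1  [load 175/500]
  175 → container 1  [load 350/500]
  50 → container 1  [load 400/500]
  150 → container 2 (new)  [load 150/500]
  475 → container 3 (new)  [load 475/500]
  125 → container 2  [load 275/500]
  200 → container 2  [load 475/500]
  100 → container 1  [load 500/500]
3 containers opened.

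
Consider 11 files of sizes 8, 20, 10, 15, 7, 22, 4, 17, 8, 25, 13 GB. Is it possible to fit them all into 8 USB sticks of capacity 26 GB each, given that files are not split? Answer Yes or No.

A valid assignment using 7 USB sticks:
  USB stick 1: 25 = 25
  USB stick 2: 22 + 4 = 26
  USB stick 3: 20 = 20
  USB stick 4: 17 + 8 = 25
  USB stick 5: 15 + 10 = 25
  USB stick 6: 13 + 8 = 21
  USB stick 7: 7 = 7
That uses only 7 ≤ 8, so 8 USB sticks are enough.

Yes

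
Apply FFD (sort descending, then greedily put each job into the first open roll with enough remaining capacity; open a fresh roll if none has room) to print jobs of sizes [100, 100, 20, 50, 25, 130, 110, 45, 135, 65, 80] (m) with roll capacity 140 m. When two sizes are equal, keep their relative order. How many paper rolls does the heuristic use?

7

Sorted descending: 135, 130, 110, 100, 100, 80, 65, 50, 45, 25, 20.
  135 → roll 1 (new)  [load 135/140]
  130 → roll 2 (new)  [load 130/140]
  110 → roll 3 (new)  [load 110/140]
  100 → roll 4 (new)  [load 100/140]
  100 → roll 5 (new)  [load 100/140]
  80 → roll 6 (new)  [load 80/140]
  65 → roll 7 (new)  [load 65/140]
  50 → roll 6  [load 130/140]
  45 → roll 7  [load 110/140]
  25 → roll 3  [load 135/140]
  20 → roll 4  [load 120/140]
7 paper rolls opened.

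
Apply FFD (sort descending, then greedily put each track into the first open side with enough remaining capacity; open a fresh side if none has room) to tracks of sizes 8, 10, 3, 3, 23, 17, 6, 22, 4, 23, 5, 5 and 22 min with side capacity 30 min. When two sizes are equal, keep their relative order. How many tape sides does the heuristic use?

Sorted descending: 23, 23, 22, 22, 17, 10, 8, 6, 5, 5, 4, 3, 3.
  23 → side 1 (new)  [load 23/30]
  23 → side 2 (new)  [load 23/30]
  22 → side 3 (new)  [load 22/30]
  22 → side 4 (new)  [load 22/30]
  17 → side 5 (new)  [load 17/30]
  10 → side 5  [load 27/30]
  8 → side 3  [load 30/30]
  6 → side 1  [load 29/30]
  5 → side 2  [load 28/30]
  5 → side 4  [load 27/30]
  4 → side 6 (new)  [load 4/30]
  3 → side 4  [load 30/30]
  3 → side 5  [load 30/30]
6 tape sides opened.

6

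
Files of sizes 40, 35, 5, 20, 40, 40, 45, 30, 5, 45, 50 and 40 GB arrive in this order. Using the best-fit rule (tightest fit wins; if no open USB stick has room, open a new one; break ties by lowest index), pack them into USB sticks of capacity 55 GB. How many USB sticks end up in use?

  40 → USB stick 1 (new)  [load 40/55]
  35 → USB stick 2 (new)  [load 35/55]
  5 → USB stick 1  [load 45/55]
  20 → USB stick 2  [load 55/55]
  40 → USB stick 3 (new)  [load 40/55]
  40 → USB stick 4 (new)  [load 40/55]
  45 → USB stick 5 (new)  [load 45/55]
  30 → USB stick 6 (new)  [load 30/55]
  5 → USB stick 1  [load 50/55]
  45 → USB stick 7 (new)  [load 45/55]
  50 → USB stick 8 (new)  [load 50/55]
  40 → USB stick 9 (new)  [load 40/55]
9 USB sticks opened.

9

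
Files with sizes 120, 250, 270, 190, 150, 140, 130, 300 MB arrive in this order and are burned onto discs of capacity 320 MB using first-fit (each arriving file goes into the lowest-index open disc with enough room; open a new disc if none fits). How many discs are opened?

6

  120 → disc 1 (new)  [load 120/320]
  250 → disc 2 (new)  [load 250/320]
  270 → disc 3 (new)  [load 270/320]
  190 → disc 1  [load 310/320]
  150 → disc 4 (new)  [load 150/320]
  140 → disc 4  [load 290/320]
  130 → disc 5 (new)  [load 130/320]
  300 → disc 6 (new)  [load 300/320]
6 discs opened.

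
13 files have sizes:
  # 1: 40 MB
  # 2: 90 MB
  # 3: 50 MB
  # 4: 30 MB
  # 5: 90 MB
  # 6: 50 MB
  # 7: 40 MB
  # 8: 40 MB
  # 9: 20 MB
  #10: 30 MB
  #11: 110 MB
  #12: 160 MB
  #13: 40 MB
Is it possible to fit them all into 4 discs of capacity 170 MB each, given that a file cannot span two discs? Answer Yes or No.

Total = 790 MB; ⌈790/170⌉ = 5.
At least 5 discs are required, but only 4 are allowed.

No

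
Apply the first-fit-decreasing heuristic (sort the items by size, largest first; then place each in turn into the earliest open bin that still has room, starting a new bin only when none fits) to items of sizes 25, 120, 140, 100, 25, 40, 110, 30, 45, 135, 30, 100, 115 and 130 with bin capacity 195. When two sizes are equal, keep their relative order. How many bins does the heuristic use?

8

Sorted descending: 140, 135, 130, 120, 115, 110, 100, 100, 45, 40, 30, 30, 25, 25.
  140 → bin 1 (new)  [load 140/195]
  135 → bin 2 (new)  [load 135/195]
  130 → bin 3 (new)  [load 130/195]
  120 → bin 4 (new)  [load 120/195]
  115 → bin 5 (new)  [load 115/195]
  110 → bin 6 (new)  [load 110/195]
  100 → bin 7 (new)  [load 100/195]
  100 → bin 8 (new)  [load 100/195]
  45 → bin 1  [load 185/195]
  40 → bin 2  [load 175/195]
  30 → bin 3  [load 160/195]
  30 → bin 3  [load 190/195]
  25 → bin 4  [load 145/195]
  25 → bin 4  [load 170/195]
8 bins opened.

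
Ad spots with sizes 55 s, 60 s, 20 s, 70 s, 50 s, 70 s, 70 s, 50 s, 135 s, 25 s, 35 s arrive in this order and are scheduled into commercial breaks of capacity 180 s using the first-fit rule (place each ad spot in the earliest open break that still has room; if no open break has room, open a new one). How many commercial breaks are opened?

4

  55 → break 1 (new)  [load 55/180]
  60 → break 1  [load 115/180]
  20 → break 1  [load 135/180]
  70 → break 2 (new)  [load 70/180]
  50 → break 2  [load 120/180]
  70 → break 3 (new)  [load 70/180]
  70 → break 3  [load 140/180]
  50 → break 2  [load 170/180]
  135 → break 4 (new)  [load 135/180]
  25 → break 1  [load 160/180]
  35 → break 3  [load 175/180]
4 commercial breaks opened.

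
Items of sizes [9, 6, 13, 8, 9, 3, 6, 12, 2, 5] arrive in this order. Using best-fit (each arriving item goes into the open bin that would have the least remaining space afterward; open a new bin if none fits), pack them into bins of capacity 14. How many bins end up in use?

6

  9 → bin 1 (new)  [load 9/14]
  6 → bin 2 (new)  [load 6/14]
  13 → bin 3 (new)  [load 13/14]
  8 → bin 2  [load 14/14]
  9 → bin 4 (new)  [load 9/14]
  3 → bin 1  [load 12/14]
  6 → bin 5 (new)  [load 6/14]
  12 → bin 6 (new)  [load 12/14]
  2 → bin 1  [load 14/14]
  5 → bin 4  [load 14/14]
6 bins opened.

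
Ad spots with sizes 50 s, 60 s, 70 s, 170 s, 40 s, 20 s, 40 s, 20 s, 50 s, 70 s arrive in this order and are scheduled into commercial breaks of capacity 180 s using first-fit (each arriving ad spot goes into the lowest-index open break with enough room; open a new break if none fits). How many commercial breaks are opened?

4

  50 → break 1 (new)  [load 50/180]
  60 → break 1  [load 110/180]
  70 → break 1  [load 180/180]
  170 → break 2 (new)  [load 170/180]
  40 → break 3 (new)  [load 40/180]
  20 → break 3  [load 60/180]
  40 → break 3  [load 100/180]
  20 → break 3  [load 120/180]
  50 → break 3  [load 170/180]
  70 → break 4 (new)  [load 70/180]
4 commercial breaks opened.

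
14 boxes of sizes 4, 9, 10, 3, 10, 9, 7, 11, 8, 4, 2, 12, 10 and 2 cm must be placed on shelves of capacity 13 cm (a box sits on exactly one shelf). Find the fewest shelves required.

Total = 12 + 11 + 10 + 10 + 10 + 9 + 9 + 8 + 7 + 4 + 4 + 3 + 2 + 2 = 101 cm.
Lower bound: ⌈101/13⌉ = 8 shelves.
Also, 9 boxes each exceed 13/2 cm, and no two of those can share a shelf, so at least 9 shelves are needed.
A packing using 9 shelves:
  shelf 1: 12 = 12
  shelf 2: 11 + 2 = 13
  shelf 3: 10 + 3 = 13
  shelf 4: 10 + 2 = 12
  shelf 5: 10 = 10
  shelf 6: 9 + 4 = 13
  shelf 7: 9 + 4 = 13
  shelf 8: 8 = 8
  shelf 9: 7 = 7
This matches the lower bound, so 9 is optimal.

9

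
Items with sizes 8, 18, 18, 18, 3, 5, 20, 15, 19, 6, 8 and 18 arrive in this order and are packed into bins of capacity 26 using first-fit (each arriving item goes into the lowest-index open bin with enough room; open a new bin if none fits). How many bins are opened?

  8 → bin 1 (new)  [load 8/26]
  18 → bin 1  [load 26/26]
  18 → bin 2 (new)  [load 18/26]
  18 → bin 3 (new)  [load 18/26]
  3 → bin 2  [load 21/26]
  5 → bin 2  [load 26/26]
  20 → bin 4 (new)  [load 20/26]
  15 → bin 5 (new)  [load 15/26]
  19 → bin 6 (new)  [load 19/26]
  6 → bin 3  [load 24/26]
  8 → bin 5  [load 23/26]
  18 → bin 7 (new)  [load 18/26]
7 bins opened.

7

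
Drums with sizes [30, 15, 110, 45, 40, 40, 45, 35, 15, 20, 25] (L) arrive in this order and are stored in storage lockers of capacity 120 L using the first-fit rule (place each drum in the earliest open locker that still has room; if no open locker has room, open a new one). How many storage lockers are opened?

  30 → locker 1 (new)  [load 30/120]
  15 → locker 1  [load 45/120]
  110 → locker 2 (new)  [load 110/120]
  45 → locker 1  [load 90/120]
  40 → locker 3 (new)  [load 40/120]
  40 → locker 3  [load 80/120]
  45 → locker 4 (new)  [load 45/120]
  35 → locker 3  [load 115/120]
  15 → locker 1  [load 105/120]
  20 → locker 4  [load 65/120]
  25 → locker 4  [load 90/120]
4 storage lockers opened.

4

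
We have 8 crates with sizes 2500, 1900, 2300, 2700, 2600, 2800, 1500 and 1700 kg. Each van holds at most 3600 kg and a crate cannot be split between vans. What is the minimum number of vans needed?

7

Total = 2800 + 2700 + 2600 + 2500 + 2300 + 1900 + 1700 + 1500 = 18000 kg.
Lower bound: ⌈18000/3600⌉ = 5 vans.
Also, 6 crates each exceed 1800 kg, and no two of those can share a van, so at least 6 vans are needed.
A packing using 7 vans:
  van 1: 2800 = 2800
  van 2: 2700 = 2700
  van 3: 2600 = 2600
  van 4: 2500 = 2500
  van 5: 2300 = 2300
  van 6: 1900 + 1700 = 3600
  van 7: 1500 = 1500
No arrangement into 6 vans stays within capacity, so 7 is optimal.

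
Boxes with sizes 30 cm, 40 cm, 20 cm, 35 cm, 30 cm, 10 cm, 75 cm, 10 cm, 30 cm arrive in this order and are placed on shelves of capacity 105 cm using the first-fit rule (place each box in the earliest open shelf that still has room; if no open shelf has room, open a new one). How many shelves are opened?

3

  30 → shelf 1 (new)  [load 30/105]
  40 → shelf 1  [load 70/105]
  20 → shelf 1  [load 90/105]
  35 → shelf 2 (new)  [load 35/105]
  30 → shelf 2  [load 65/105]
  10 → shelf 1  [load 100/105]
  75 → shelf 3 (new)  [load 75/105]
  10 → shelf 2  [load 75/105]
  30 → shelf 2  [load 105/105]
3 shelves opened.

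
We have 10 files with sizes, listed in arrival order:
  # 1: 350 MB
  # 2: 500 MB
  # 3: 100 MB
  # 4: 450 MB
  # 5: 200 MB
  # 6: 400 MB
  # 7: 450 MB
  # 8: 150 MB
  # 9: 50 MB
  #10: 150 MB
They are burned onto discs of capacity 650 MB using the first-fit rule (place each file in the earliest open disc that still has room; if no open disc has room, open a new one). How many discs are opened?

5

  350 → disc 1 (new)  [load 350/650]
  500 → disc 2 (new)  [load 500/650]
  100 → disc 1  [load 450/650]
  450 → disc 3 (new)  [load 450/650]
  200 → disc 1  [load 650/650]
  400 → disc 4 (new)  [load 400/650]
  450 → disc 5 (new)  [load 450/650]
  150 → disc 2  [load 650/650]
  50 → disc 3  [load 500/650]
  150 → disc 3  [load 650/650]
5 discs opened.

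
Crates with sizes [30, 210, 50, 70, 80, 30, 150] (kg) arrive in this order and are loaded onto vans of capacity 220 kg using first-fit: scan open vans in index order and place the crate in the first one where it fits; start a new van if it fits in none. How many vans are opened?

4

  30 → van 1 (new)  [load 30/220]
  210 → van 2 (new)  [load 210/220]
  50 → van 1  [load 80/220]
  70 → van 1  [load 150/220]
  80 → van 3 (new)  [load 80/220]
  30 → van 1  [load 180/220]
  150 → van 4 (new)  [load 150/220]
4 vans opened.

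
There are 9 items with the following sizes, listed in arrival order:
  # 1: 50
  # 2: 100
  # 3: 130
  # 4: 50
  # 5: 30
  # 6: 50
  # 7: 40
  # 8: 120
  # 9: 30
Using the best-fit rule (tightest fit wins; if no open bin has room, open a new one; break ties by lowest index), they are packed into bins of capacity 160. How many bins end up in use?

4

  50 → bin 1 (new)  [load 50/160]
  100 → bin 1  [load 150/160]
  130 → bin 2 (new)  [load 130/160]
  50 → bin 3 (new)  [load 50/160]
  30 → bin 2  [load 160/160]
  50 → bin 3  [load 100/160]
  40 → bin 3  [load 140/160]
  120 → bin 4 (new)  [load 120/160]
  30 → bin 4  [load 150/160]
4 bins opened.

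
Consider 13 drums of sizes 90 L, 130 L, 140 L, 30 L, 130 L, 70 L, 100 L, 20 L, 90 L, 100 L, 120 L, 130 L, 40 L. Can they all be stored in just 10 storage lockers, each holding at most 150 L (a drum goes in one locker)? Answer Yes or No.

A valid assignment using 10 storage lockers:
  locker 1: 140 = 140
  locker 2: 130 + 20 = 150
  locker 3: 130 = 130
  locker 4: 130 = 130
  locker 5: 120 + 30 = 150
  locker 6: 100 + 40 = 140
  locker 7: 100 = 100
  locker 8: 90 = 90
  locker 9: 90 = 90
  locker 10: 70 = 70
Every load is within 150 L, so 10 storage lockers suffice.

Yes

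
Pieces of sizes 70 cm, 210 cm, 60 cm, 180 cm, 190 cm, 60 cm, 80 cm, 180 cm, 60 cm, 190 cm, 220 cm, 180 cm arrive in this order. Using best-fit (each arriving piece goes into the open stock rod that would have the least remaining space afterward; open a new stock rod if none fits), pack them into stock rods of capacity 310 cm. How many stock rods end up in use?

  70 → stock rod 1 (new)  [load 70/310]
  210 → stock rod 1  [load 280/310]
  60 → stock rod 2 (new)  [load 60/310]
  180 → stock rod 2  [load 240/310]
  190 → stock rod 3 (new)  [load 190/310]
  60 → stock rod 2  [load 300/310]
  80 → stock rod 3  [load 270/310]
  180 → stock rod 4 (new)  [load 180/310]
  60 → stock rod 4  [load 240/310]
  190 → stock rod 5 (new)  [load 190/310]
  220 → stock rod 6 (new)  [load 220/310]
  180 → stock rod 7 (new)  [load 180/310]
7 stock rods opened.

7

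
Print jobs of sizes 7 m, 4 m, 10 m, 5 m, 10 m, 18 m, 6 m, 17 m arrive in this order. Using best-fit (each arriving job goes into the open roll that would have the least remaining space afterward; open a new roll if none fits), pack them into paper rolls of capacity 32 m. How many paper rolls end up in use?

  7 → roll 1 (new)  [load 7/32]
  4 → roll 1  [load 11/32]
  10 → roll 1  [load 21/32]
  5 → roll 1  [load 26/32]
  10 → roll 2 (new)  [load 10/32]
  18 → roll 2  [load 28/32]
  6 → roll 1  [load 32/32]
  17 → roll 3 (new)  [load 17/32]
3 paper rolls opened.

3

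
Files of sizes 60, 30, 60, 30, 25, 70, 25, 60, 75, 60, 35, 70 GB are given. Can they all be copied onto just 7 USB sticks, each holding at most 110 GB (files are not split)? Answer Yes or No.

A valid assignment using 7 USB sticks:
  USB stick 1: 75 + 35 = 110
  USB stick 2: 70 + 30 = 100
  USB stick 3: 70 + 30 = 100
  USB stick 4: 60 + 25 + 25 = 110
  USB stick 5: 60 = 60
  USB stick 6: 60 = 60
  USB stick 7: 60 = 60
Every load is within 110 GB, so 7 USB sticks suffice.

Yes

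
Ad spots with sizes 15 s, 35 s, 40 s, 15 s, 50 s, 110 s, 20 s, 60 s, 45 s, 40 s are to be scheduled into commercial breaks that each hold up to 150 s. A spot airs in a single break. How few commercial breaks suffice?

Total = 110 + 60 + 50 + 45 + 40 + 40 + 35 + 20 + 15 + 15 = 430 s.
Lower bound: ⌈430/150⌉ = 3 commercial breaks.
A packing using 3 commercial breaks:
  break 1: 110 + 40 = 150
  break 2: 60 + 50 + 40 = 150
  break 3: 45 + 35 + 20 + 15 + 15 = 130
This matches the lower bound, so 3 is optimal.

3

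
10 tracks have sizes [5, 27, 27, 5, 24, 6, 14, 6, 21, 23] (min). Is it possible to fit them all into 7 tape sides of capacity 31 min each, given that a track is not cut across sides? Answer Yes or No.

Yes

A valid assignment using 6 tape sides:
  side 1: 27 = 27
  side 2: 27 = 27
  side 3: 24 + 6 = 30
  side 4: 23 + 6 = 29
  side 5: 21 + 5 + 5 = 31
  side 6: 14 = 14
That uses only 6 ≤ 7, so 7 tape sides are enough.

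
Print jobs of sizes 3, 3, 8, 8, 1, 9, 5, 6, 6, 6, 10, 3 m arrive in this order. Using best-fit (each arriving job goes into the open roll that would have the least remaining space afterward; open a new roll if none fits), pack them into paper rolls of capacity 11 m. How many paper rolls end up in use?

  3 → roll 1 (new)  [load 3/11]
  3 → roll 1  [load 6/11]
  8 → roll 2 (new)  [load 8/11]
  8 → roll 3 (new)  [load 8/11]
  1 → roll 2  [load 9/11]
  9 → roll 4 (new)  [load 9/11]
  5 → roll 1  [load 11/11]
  6 → roll 5 (new)  [load 6/11]
  6 → roll 6 (new)  [load 6/11]
  6 → roll 7 (new)  [load 6/11]
  10 → roll 8 (new)  [load 10/11]
  3 → roll 3  [load 11/11]
8 paper rolls opened.

8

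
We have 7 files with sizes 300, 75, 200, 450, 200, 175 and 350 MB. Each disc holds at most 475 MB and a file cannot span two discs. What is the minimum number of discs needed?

Total = 450 + 350 + 300 + 200 + 200 + 175 + 75 = 1750 MB.
Lower bound: ⌈1750/475⌉ = 4 discs.
A packing using 4 discs:
  disc 1: 450 = 450
  disc 2: 350 + 75 = 425
  disc 3: 300 + 175 = 475
  disc 4: 200 + 200 = 400
This matches the lower bound, so 4 is optimal.

4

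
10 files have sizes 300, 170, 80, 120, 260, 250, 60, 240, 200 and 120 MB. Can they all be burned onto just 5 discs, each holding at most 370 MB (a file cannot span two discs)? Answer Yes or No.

A valid assignment using 5 discs:
  disc 1: 300 + 60 = 360
  disc 2: 260 + 80 = 340
  disc 3: 250 + 120 = 370
  disc 4: 240 + 120 = 360
  disc 5: 200 + 170 = 370
Every load is within 370 MB, so 5 discs suffice.

Yes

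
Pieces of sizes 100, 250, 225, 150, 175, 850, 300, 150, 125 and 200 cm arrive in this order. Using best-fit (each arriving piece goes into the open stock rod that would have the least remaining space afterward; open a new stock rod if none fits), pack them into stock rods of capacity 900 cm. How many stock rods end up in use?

3

  100 → stock rod 1 (new)  [load 100/900]
  250 → stock rod 1  [load 350/900]
  225 → stock rod 1  [load 575/900]
  150 → stock rod 1  [load 725/900]
  175 → stock rod 1  [load 900/900]
  850 → stock rod 2 (new)  [load 850/900]
  300 → stock rod 3 (new)  [load 300/900]
  150 → stock rod 3  [load 450/900]
  125 → stock rod 3  [load 575/900]
  200 → stock rod 3  [load 775/900]
3 stock rods opened.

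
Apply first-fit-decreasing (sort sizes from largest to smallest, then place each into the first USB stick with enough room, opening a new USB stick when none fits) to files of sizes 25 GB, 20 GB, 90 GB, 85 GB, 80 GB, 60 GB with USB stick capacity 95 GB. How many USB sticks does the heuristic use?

Sorted descending: 90, 85, 80, 60, 25, 20.
  90 → USB stick 1 (new)  [load 90/95]
  85 → USB stick 2 (new)  [load 85/95]
  80 → USB stick 3 (new)  [load 80/95]
  60 → USB stick 4 (new)  [load 60/95]
  25 → USB stick 4  [load 85/95]
  20 → USB stick 5 (new)  [load 20/95]
5 USB sticks opened.

5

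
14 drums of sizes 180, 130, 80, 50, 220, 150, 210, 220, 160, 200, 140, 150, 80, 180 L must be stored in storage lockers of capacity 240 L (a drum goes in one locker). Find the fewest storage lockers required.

11

Total = 220 + 220 + 210 + 200 + 180 + 180 + 160 + 150 + 150 + 140 + 130 + 80 + 80 + 50 = 2150 L.
Lower bound: ⌈2150/240⌉ = 9 storage lockers.
Also, 11 drums each exceed 120 L, and no two of those can share a locker, so at least 11 storage lockers are needed.
A packing using 11 storage lockers:
  locker 1: 220 = 220
  locker 2: 220 = 220
  locker 3: 210 = 210
  locker 4: 200 = 200
  locker 5: 180 + 50 = 230
  locker 6: 180 = 180
  locker 7: 160 + 80 = 240
  locker 8: 150 + 80 = 230
  locker 9: 150 = 150
  locker 10: 140 = 140
  locker 11: 130 = 130
This matches the lower bound, so 11 is optimal.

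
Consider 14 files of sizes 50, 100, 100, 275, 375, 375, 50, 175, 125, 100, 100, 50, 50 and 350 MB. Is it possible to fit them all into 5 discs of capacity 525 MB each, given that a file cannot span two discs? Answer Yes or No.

Yes

A valid assignment using 5 discs:
  disc 1: 375 + 125 = 500
  disc 2: 375 + 100 + 50 = 525
  disc 3: 350 + 175 = 525
  disc 4: 275 + 100 + 100 + 50 = 525
  disc 5: 100 + 50 + 50 = 200
Every load is within 525 MB, so 5 discs suffice.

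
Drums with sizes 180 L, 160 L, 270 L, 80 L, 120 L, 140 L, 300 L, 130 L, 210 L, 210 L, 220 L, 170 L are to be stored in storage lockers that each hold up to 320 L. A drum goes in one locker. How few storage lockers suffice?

Total = 300 + 270 + 220 + 210 + 210 + 180 + 170 + 160 + 140 + 130 + 120 + 80 = 2190 L.
Lower bound: ⌈2190/320⌉ = 7 storage lockers.
A packing using 8 storage lockers:
  locker 1: 300 = 300
  locker 2: 270 = 270
  locker 3: 220 + 80 = 300
  locker 4: 210 = 210
  locker 5: 210 = 210
  locker 6: 180 + 140 = 320
  locker 7: 170 + 130 = 300
  locker 8: 160 + 120 = 280
No arrangement into 7 storage lockers stays within capacity, so 8 is optimal.

8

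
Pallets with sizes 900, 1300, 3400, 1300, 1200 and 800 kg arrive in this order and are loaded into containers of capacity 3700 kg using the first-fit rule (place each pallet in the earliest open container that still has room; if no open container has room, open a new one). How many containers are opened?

3

  900 → container 1 (new)  [load 900/3700]
  1300 → container 1  [load 2200/3700]
  3400 → container 2 (new)  [load 3400/3700]
  1300 → container 1  [load 3500/3700]
  1200 → container 3 (new)  [load 1200/3700]
  800 → container 3  [load 2000/3700]
3 containers opened.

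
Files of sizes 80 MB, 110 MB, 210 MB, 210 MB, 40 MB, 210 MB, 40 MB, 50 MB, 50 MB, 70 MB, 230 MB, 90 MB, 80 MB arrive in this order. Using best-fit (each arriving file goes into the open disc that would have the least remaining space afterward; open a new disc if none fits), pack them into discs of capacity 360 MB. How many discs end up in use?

  80 → disc 1 (new)  [load 80/360]
  110 → disc 1  [load 190/360]
  210 → disc 2 (new)  [load 210/360]
  210 → disc 3 (new)  [load 210/360]
  40 → disc 2  [load 250/360]
  210 → disc 4 (new)  [load 210/360]
  40 → disc 2  [load 290/360]
  50 → disc 2  [load 340/360]
  50 → disc 3  [load 260/360]
  70 → disc 3  [load 330/360]
  230 → disc 5 (new)  [load 230/360]
  90 → disc 5  [load 320/360]
  80 → disc 4  [load 290/360]
5 discs opened.

5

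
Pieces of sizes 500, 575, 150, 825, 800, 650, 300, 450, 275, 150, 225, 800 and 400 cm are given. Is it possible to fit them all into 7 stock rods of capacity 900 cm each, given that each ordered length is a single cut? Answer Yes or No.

Total = 6100 cm; ⌈6100/900⌉ = 7.
The bound of 7 does not rule out 7, but exhaustive search shows no assignment into 7 stock rods of capacity 900 cm exists — the minimum is 8.

No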